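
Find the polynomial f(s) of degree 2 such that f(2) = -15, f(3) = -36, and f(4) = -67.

f(s) = -5s^2 + 4s - 3

Write f(s) = as^2 + bs + c. Substituting each data point gives a linear system:
  4a + 2b + c = -15
  9a + 3b + c = -36
  16a + 4b + c = -67
Solving the system yields a = -5, b = 4, c = -3.
So f(s) = -5s^2 + 4s - 3.
Check: f(3) = -36. ✓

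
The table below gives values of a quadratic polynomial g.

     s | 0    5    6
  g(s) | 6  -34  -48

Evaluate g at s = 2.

-4

Write g(s) = as^2 + bs + c. Substituting each data point gives a linear system:
  c = 6
  25a + 5b + c = -34
  36a + 6b + c = -48
Solving the system yields a = -1, b = -3, c = 6.
So g(s) = -s^2 - 3s + 6.
Then g(2) = -4.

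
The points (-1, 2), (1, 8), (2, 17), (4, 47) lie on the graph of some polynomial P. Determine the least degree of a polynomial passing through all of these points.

2

Divided differences on the nodes -1, 1, 2, 4:
  order 0: 2  8  17  47
  order 1: 3  9  15
  order 2: 2  2
  order 3: 0
The order-2 divided differences are all 2 (nonzero) and every higher order vanishes, so the data lies on a polynomial of degree exactly 2.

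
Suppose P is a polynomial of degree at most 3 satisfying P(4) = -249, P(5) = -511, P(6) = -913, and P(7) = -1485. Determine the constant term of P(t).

-1

Write P(t) = at^3 + bt^2 + ct + d. Substituting each data point gives a linear system:
  64a + 16b + 4c + d = -249
  125a + 25b + 5c + d = -511
  216a + 36b + 6c + d = -913
  343a + 49b + 7c + d = -1485
Solving the system yields a = -5, b = 5, c = -2, d = -1.
So P(t) = -5t^3 + 5t^2 - 2t - 1.
The constant term is -1.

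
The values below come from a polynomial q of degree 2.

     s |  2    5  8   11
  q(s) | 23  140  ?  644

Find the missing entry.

The 3 known points determine the degree-2 polynomial uniquely.
Write q(s) = as^2 + bs + c. Substituting each data point gives a linear system:
  4a + 2b + c = 23
  25a + 5b + c = 140
  121a + 11b + c = 644
Solving the system yields a = 5, b = 4, c = -5.
So q(s) = 5s² + 4s - 5.
Then q(8) = 347.

347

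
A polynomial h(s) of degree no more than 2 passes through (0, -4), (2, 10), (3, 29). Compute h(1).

Write h(s) = as^2 + bs + c. Substituting each data point gives a linear system:
  c = -4
  4a + 2b + c = 10
  9a + 3b + c = 29
Solving the system yields a = 4, b = -1, c = -4.
So h(s) = 4s^2 - s - 4.
Then h(1) = -1.

-1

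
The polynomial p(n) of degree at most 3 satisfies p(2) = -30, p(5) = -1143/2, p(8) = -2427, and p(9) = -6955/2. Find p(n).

Using the Lagrange interpolation formula with nodes 2, 5, 8, 9:
  L_0(n) = (n - 5)(n - 8)(n - 9) / -126
  L_1(n) = (n - 2)(n - 8)(n - 9) / 36
  L_2(n) = (n - 2)(n - 5)(n - 9) / -18
  L_3(n) = (n - 2)(n - 5)(n - 8) / 28
Then p(n) = -30·L_0(n) - 1143/2·L_1(n) - 2427·L_2(n) - 6955/2·L_3(n).
Expanding and collecting terms gives p(n) = -5n^3 + 2n^2 + (1/2)n + 1.
Check: p(5) = -1143/2. ✓

p(n) = -5n^3 + 2n^2 + (1/2)n + 1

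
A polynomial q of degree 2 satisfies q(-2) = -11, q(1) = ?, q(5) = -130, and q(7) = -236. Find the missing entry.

The 3 known points determine the degree-2 polynomial uniquely.
Write q(u) = au^2 + bu + c. Substituting each data point gives a linear system:
  4a - 2b + c = -11
  25a + 5b + c = -130
  49a + 7b + c = -236
Solving the system yields a = -4, b = -5, c = -5.
So q(u) = -4u^2 - 5u - 5.
Then q(1) = -14.

-14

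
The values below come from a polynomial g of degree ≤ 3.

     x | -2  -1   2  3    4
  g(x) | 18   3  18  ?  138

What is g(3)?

63

The 4 known points determine the degree-3 polynomial uniquely.
Write g(x) = ax^3 + bx^2 + cx + d. Substituting each data point gives a linear system:
  -8a + 4b - 2c + d = 18
  -a + b - c + d = 3
  8a + 4b + 2c + d = 18
  64a + 16b + 4c + d = 138
Solving the system yields a = 1, b = 6, c = -4, d = -6.
So g(x) = x^3 + 6x^2 - 4x - 6.
Then g(3) = 63.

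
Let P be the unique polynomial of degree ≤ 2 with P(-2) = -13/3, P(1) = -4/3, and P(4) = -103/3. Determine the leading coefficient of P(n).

Write P(n) = an^2 + bn + c. Substituting each data point gives a linear system:
  4a - 2b + c = -13/3
  a + b + c = -4/3
  16a + 4b + c = -103/3
Solving the system yields a = -2, b = -1, c = 5/3.
So P(n) = -2n^2 - n + 5/3.
The leading coefficient is -2.

-2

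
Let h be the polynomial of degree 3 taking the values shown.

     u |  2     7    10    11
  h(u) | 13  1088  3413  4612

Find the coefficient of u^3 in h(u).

Write h(u) = au^3 + bu^2 + cu + d. Substituting each data point gives a linear system:
  8a + 4b + 2c + d = 13
  343a + 49b + 7c + d = 1088
  1000a + 100b + 10c + d = 3413
  1331a + 121b + 11c + d = 4612
Solving the system yields a = 4, b = -6, c = 1, d = 3.
So h(u) = 4u^3 - 6u^2 + u + 3.
The leading coefficient is 4.

4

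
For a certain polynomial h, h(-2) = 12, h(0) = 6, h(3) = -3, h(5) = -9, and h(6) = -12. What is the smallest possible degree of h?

Divided differences on the nodes -2, 0, 3, 5, 6:
  order 0: 12  6  -3  -9  -12
  order 1: -3  -3  -3  -3
  order 2: 0  0  0
  order 3: 0  0
  order 4: 0
The order-1 divided differences are all -3 (nonzero) and every higher order vanishes, so the data lies on a polynomial of degree exactly 1.

1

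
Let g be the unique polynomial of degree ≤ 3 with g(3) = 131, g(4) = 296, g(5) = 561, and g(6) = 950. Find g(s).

g(s) = 4s^3 + 2s^2 + 3s - 4

Using the Lagrange interpolation formula with nodes 3, 4, 5, 6:
  L_0(s) = (s - 4)(s - 5)(s - 6) / -6
  L_1(s) = (s - 3)(s - 5)(s - 6) / 2
  L_2(s) = (s - 3)(s - 4)(s - 6) / -2
  L_3(s) = (s - 3)(s - 4)(s - 5) / 6
Then g(s) = 131·L_0(s) + 296·L_1(s) + 561·L_2(s) + 950·L_3(s).
Expanding and collecting terms gives g(s) = 4s^3 + 2s^2 + 3s - 4.
Check: g(6) = 950. ✓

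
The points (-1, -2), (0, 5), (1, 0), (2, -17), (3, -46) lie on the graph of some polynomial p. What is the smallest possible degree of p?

Forward differences of the values at u = -1, 0, 1, 2, 3:
  p  : -2  5  0  -17  -46
  Δ  : 7  -5  -17  -29
  Δ^2: -12  -12  -12
  Δ^3: 0  0
  Δ^4: 0
The second differences are constant (-12) and nonzero, while all higher differences vanish, so the minimal degree is 2.

2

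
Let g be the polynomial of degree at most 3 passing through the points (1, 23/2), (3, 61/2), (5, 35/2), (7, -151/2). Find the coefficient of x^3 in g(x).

Write g(x) = ax^3 + bx^2 + cx + d. Substituting each data point gives a linear system:
  a + b + c + d = 23/2
  27a + 9b + 3c + d = 61/2
  125a + 25b + 5c + d = 35/2
  343a + 49b + 7c + d = -151/2
Solving the system yields a = -1, b = 5, c = 5/2, d = 5.
So g(x) = -x^3 + 5x^2 + (5/2)x + 5.
The leading coefficient is -1.

-1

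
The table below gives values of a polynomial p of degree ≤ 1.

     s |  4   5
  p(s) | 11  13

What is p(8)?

Using the Lagrange interpolation formula with nodes 4, 5:
  L_0(s) = (s - 5) / -1
  L_1(s) = (s - 4) / 1
Then p(s) = 11·L_0(s) + 13·L_1(s).
Expanding and collecting terms gives p(s) = 2s + 3.
Evaluating at s = 8: p(8) = 19.

19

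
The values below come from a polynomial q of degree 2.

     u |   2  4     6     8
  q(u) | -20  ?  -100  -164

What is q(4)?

-52

The 3 known points determine the degree-2 polynomial uniquely.
Write q(u) = au^2 + bu + c. Substituting each data point gives a linear system:
  4a + 2b + c = -20
  36a + 6b + c = -100
  64a + 8b + c = -164
Solving the system yields a = -2, b = -4, c = -4.
So q(u) = -2u^2 - 4u - 4.
Then q(4) = -52.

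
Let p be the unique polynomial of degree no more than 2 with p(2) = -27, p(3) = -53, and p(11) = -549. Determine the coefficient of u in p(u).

Write p(u) = au^2 + bu + c. Substituting each data point gives a linear system:
  4a + 2b + c = -27
  9a + 3b + c = -53
  121a + 11b + c = -549
Solving the system yields a = -4, b = -6, c = 1.
So p(u) = -4u² - 6u + 1.
The coefficient of u is -6.

-6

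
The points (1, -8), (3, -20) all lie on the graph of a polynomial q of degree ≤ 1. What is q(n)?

q(n) = -6n - 2

Write q(n) = an + b. Substituting each data point gives a linear system:
  a + b = -8
  3a + b = -20
Solving the system yields a = -6, b = -2.
So q(n) = -6n - 2.
Check: q(1) = -8. ✓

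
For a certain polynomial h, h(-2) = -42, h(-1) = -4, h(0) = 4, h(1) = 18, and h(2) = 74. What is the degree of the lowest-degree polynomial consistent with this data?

3

Forward differences of the values at s = -2, -1, 0, 1, 2:
  h  : -42  -4  4  18  74
  Δ  : 38  8  14  56
  Δ^2: -30  6  42
  Δ^3: 36  36
  Δ^4: 0
The third differences are constant (36) and nonzero, while all higher differences vanish, so the minimal degree is 3.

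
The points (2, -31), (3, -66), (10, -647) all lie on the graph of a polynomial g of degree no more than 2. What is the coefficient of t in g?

Write g(t) = at^2 + bt + c. Substituting each data point gives a linear system:
  4a + 2b + c = -31
  9a + 3b + c = -66
  100a + 10b + c = -647
Solving the system yields a = -6, b = -5, c = 3.
So g(t) = -6t^2 - 5t + 3.
The coefficient of t is -5.

-5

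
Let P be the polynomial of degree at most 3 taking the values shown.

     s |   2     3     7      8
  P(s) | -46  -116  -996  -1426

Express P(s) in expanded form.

Using the Lagrange interpolation formula with nodes 2, 3, 7, 8:
  L_0(s) = (s - 3)(s - 7)(s - 8) / -30
  L_1(s) = (s - 2)(s - 7)(s - 8) / 20
  L_2(s) = (s - 2)(s - 3)(s - 8) / -20
  L_3(s) = (s - 2)(s - 3)(s - 7) / 30
Then P(s) = -46·L_0(s) - 116·L_1(s) - 996·L_2(s) - 1426·L_3(s).
Expanding and collecting terms gives P(s) = -2s^3 - 6s^2 - 2s - 2.
Check: P(8) = -1426. ✓

P(s) = -2s^3 - 6s^2 - 2s - 2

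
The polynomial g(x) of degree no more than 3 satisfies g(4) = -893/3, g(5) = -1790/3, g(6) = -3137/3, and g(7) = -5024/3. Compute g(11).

-19772/3

Forward differences of the values at x = 4, 5, 6, 7:
  g  : -893/3  -1790/3  -3137/3  -5024/3
  Δ  : -299  -449  -629
  Δ^2: -150  -180
  Δ^3: -30
The third differences are constant, confirming degree 3.
Interpolating (Newton forward form) and evaluating at x = 11 gives g(11) = -19772/3.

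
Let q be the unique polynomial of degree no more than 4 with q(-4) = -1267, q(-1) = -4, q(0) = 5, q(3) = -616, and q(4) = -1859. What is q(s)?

Write q(s) = as^4 + bs^3 + cs^2 + ds + e. Substituting each data point gives a linear system:
  256a - 64b + 16c - 4d + e = -1267
  a - b + c - d + e = -4
  e = 5
  81a + 27b + 9c + 3d + e = -616
  256a + 64b + 16c + 4d + e = -1859
Solving the system yields a = -6, b = -5, c = -2, d = 6, e = 5.
So q(s) = -6s^4 - 5s^3 - 2s^2 + 6s + 5.
Check: q(-4) = -1267. ✓

q(s) = -6s^4 - 5s^3 - 2s^2 + 6s + 5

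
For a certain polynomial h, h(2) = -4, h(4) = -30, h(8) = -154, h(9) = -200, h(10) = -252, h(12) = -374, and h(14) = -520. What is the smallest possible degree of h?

Divided differences on the nodes 2, 4, 8, 9, 10, 12, 14:
  order 0: -4  -30  -154  -200  -252  -374  -520
  order 1: -13  -31  -46  -52  -61  -73
  order 2: -3  -3  -3  -3  -3
  order 3: 0  0  0  0
  order 4: 0  0  0
  order 5: 0  0
  order 6: 0
The order-2 divided differences are all -3 (nonzero) and every higher order vanishes, so the data lies on a polynomial of degree exactly 2.

2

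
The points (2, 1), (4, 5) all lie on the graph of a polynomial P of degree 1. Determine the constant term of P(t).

-3

Write P(t) = at + b. Substituting each data point gives a linear system:
  2a + b = 1
  4a + b = 5
Solving the system yields a = 2, b = -3.
So P(t) = 2t - 3.
The constant term is -3.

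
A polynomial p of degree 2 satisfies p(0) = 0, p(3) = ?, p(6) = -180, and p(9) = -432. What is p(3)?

On equispaced nodes a degree-2 polynomial has vanishing third forward difference, so
  - p(0) + 3·p(3) - 3·p(6) + p(9) = 0.
Substituting the known values and solving for p(3):
  3·p(3) = -108
  p(3) = -36.

-36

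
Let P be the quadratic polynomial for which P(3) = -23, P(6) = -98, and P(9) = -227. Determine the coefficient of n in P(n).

Write P(n) = an^2 + bn + c. Substituting each data point gives a linear system:
  9a + 3b + c = -23
  36a + 6b + c = -98
  81a + 9b + c = -227
Solving the system yields a = -3, b = 2, c = -2.
So P(n) = -3n^2 + 2n - 2.
The coefficient of n is 2.

2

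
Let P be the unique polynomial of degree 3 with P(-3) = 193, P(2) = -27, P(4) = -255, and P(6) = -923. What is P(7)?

-1497

Using the Lagrange interpolation formula with nodes -3, 2, 4, 6:
  L_0(t) = (t - 2)(t - 4)(t - 6) / -315
  L_1(t) = (t + 3)(t - 4)(t - 6) / 40
  L_2(t) = (t + 3)(t - 2)(t - 6) / -28
  L_3(t) = (t + 3)(t - 2)(t - 4) / 72
Then P(t) = 193·L_0(t) - 27·L_1(t) - 255·L_2(t) - 923·L_3(t).
Expanding and collecting terms gives P(t) = -5t³ + 5t² - 4t + 1.
Evaluating at t = 7: P(7) = -1497.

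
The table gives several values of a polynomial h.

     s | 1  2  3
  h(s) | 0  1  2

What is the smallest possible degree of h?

1

Forward differences of the values at s = 1, 2, 3:
  h  : 0  1  2
  Δ  : 1  1
  Δ^2: 0
The first differences are constant (1) and nonzero, while all higher differences vanish, so the minimal degree is 1.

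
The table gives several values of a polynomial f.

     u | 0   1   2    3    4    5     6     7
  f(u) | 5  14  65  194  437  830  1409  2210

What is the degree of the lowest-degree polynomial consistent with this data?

3

Forward differences of the values at u = 0, 1, 2, 3, 4, 5, 6, 7:
  f  : 5  14  65  194  437  830  1409  2210
  Δ  : 9  51  129  243  393  579  801
  Δ^2: 42  78  114  150  186  222
  Δ^3: 36  36  36  36  36
  Δ^4: 0  0  0  0
  Δ^5: 0  0  0
  Δ^6: 0  0
  Δ^7: 0
The third differences are constant (36) and nonzero, while all higher differences vanish, so the minimal degree is 3.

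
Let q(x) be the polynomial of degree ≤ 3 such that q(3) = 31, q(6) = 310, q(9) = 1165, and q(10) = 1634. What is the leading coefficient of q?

2

Write q(x) = ax^3 + bx^2 + cx + d. Substituting each data point gives a linear system:
  27a + 9b + 3c + d = 31
  216a + 36b + 6c + d = 310
  729a + 81b + 9c + d = 1165
  1000a + 100b + 10c + d = 1634
Solving the system yields a = 2, b = -4, c = 3, d = 4.
So q(x) = 2x³ - 4x² + 3x + 4.
The leading coefficient is 2.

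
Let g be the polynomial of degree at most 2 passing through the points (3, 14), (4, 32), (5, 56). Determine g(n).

Using the Lagrange interpolation formula with nodes 3, 4, 5:
  L_0(n) = (n - 4)(n - 5) / 2
  L_1(n) = (n - 3)(n - 5) / -1
  L_2(n) = (n - 3)(n - 4) / 2
Then g(n) = 14·L_0(n) + 32·L_1(n) + 56·L_2(n).
Expanding and collecting terms gives g(n) = 3n^2 - 3n - 4.
Check: g(5) = 56. ✓

g(n) = 3n^2 - 3n - 4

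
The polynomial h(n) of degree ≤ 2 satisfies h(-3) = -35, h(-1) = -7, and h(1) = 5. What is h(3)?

Forward differences of the values at n = -3, -1, 1:
  h  : -35  -7  5
  Δ  : 28  12
  Δ^2: -16
The second differences are constant, confirming degree 2.
Interpolating (Newton forward form) and evaluating at n = 3 gives h(3) = 1.

1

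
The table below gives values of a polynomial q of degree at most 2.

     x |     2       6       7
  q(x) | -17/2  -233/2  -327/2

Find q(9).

Using the Lagrange interpolation formula with nodes 2, 6, 7:
  L_0(x) = (x - 6)(x - 7) / 20
  L_1(x) = (x - 2)(x - 7) / -4
  L_2(x) = (x - 2)(x - 6) / 5
Then q(x) = -17/2·L_0(x) - 233/2·L_1(x) - 327/2·L_2(x).
Expanding and collecting terms gives q(x) = -4x² + 5x - 5/2.
Evaluating at x = 9: q(9) = -563/2.

-563/2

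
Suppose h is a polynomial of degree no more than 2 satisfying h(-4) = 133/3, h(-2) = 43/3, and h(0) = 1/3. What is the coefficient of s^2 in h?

2

Write h(s) = as^2 + bs + c. Substituting each data point gives a linear system:
  16a - 4b + c = 133/3
  4a - 2b + c = 43/3
  c = 1/3
Solving the system yields a = 2, b = -3, c = 1/3.
So h(s) = 2s^2 - 3s + 1/3.
The leading coefficient is 2.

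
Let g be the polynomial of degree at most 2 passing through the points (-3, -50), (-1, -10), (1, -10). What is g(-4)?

-85

Write g(t) = at^2 + bt + c. Substituting each data point gives a linear system:
  9a - 3b + c = -50
  a - b + c = -10
  a + b + c = -10
Solving the system yields a = -5, b = 0, c = -5.
So g(t) = -5t^2 - 5.
Then g(-4) = -85.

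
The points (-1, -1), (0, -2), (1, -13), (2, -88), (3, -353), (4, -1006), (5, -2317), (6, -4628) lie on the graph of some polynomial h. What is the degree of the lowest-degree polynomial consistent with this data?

4

Forward differences of the values at n = -1, 0, 1, 2, 3, 4, 5, 6:
  h  : -1  -2  -13  -88  -353  -1006  -2317  -4628
  Δ  : -1  -11  -75  -265  -653  -1311  -2311
  Δ^2: -10  -64  -190  -388  -658  -1000
  Δ^3: -54  -126  -198  -270  -342
  Δ^4: -72  -72  -72  -72
  Δ^5: 0  0  0
  Δ^6: 0  0
  Δ^7: 0
The fourth differences are constant (-72) and nonzero, while all higher differences vanish, so the minimal degree is 4.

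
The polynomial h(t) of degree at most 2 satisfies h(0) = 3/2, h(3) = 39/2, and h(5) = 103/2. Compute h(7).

Write h(t) = at^2 + bt + c. Substituting each data point gives a linear system:
  c = 3/2
  9a + 3b + c = 39/2
  25a + 5b + c = 103/2
Solving the system yields a = 2, b = 0, c = 3/2.
So h(t) = 2t² + 3/2.
Then h(7) = 199/2.

199/2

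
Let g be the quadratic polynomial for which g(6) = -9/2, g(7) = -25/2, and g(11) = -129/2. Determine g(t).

Using the Lagrange interpolation formula with nodes 6, 7, 11:
  L_0(t) = (t - 7)(t - 11) / 5
  L_1(t) = (t - 6)(t - 11) / -4
  L_2(t) = (t - 6)(t - 7) / 20
Then g(t) = -9/2·L_0(t) - 25/2·L_1(t) - 129/2·L_2(t).
Expanding and collecting terms gives g(t) = -t^2 + 5t + 3/2.
Check: g(7) = -25/2. ✓

g(t) = -t^2 + 5t + 3/2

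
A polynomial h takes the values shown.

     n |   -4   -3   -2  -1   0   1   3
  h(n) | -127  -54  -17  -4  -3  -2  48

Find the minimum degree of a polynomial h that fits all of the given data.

3

Divided differences on the nodes -4, -3, -2, -1, 0, 1, 3:
  order 0: -127  -54  -17  -4  -3  -2  48
  order 1: 73  37  13  1  1  25
  order 2: -18  -12  -6  0  8
  order 3: 2  2  2  2
  order 4: 0  0  0
  order 5: 0  0
  order 6: 0
The order-3 divided differences are all 2 (nonzero) and every higher order vanishes, so the data lies on a polynomial of degree exactly 3.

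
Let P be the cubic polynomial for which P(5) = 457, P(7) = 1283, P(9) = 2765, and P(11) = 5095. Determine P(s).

Write P(s) = as^3 + bs^2 + cs + d. Substituting each data point gives a linear system:
  125a + 25b + 5c + d = 457
  343a + 49b + 7c + d = 1283
  729a + 81b + 9c + d = 2765
  1331a + 121b + 11c + d = 5095
Solving the system yields a = 4, b = -2, c = 1, d = 2.
So P(s) = 4s^3 - 2s^2 + s + 2.
Check: P(7) = 1283. ✓

P(s) = 4s^3 - 2s^2 + s + 2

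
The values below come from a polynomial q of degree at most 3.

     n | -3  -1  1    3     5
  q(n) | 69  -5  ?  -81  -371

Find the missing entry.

On equispaced nodes a degree-3 polynomial has vanishing fourth forward difference, so
  q(-3) - 4·q(-1) + 6·q(1) - 4·q(3) + q(5) = 0.
Substituting the known values and solving for q(1):
  6·q(1) = -42
  q(1) = -7.

-7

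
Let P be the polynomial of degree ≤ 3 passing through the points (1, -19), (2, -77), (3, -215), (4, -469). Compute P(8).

Forward differences of the values at x = 1, 2, 3, 4:
  P  : -19  -77  -215  -469
  Δ  : -58  -138  -254
  Δ^2: -80  -116
  Δ^3: -36
The third differences are constant, confirming degree 3.
Interpolating (Newton forward form) and evaluating at x = 8 gives P(8) = -3365.

-3365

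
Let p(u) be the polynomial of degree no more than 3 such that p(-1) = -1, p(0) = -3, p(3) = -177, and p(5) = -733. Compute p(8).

-2827

Write p(u) = au^3 + bu^2 + cu + d. Substituting each data point gives a linear system:
  -a + b - c + d = -1
  d = -3
  27a + 9b + 3c + d = -177
  125a + 25b + 5c + d = -733
Solving the system yields a = -5, b = -4, c = -1, d = -3.
So p(u) = -5u³ - 4u² - u - 3.
Then p(8) = -2827.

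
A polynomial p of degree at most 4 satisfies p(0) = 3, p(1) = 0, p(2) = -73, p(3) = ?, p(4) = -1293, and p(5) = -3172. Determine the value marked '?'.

On equispaced nodes a degree-4 polynomial has vanishing fifth forward difference, so
  - p(0) + 5·p(1) - 10·p(2) + 10·p(3) - 5·p(4) + p(5) = 0.
Substituting the known values and solving for p(3):
  10·p(3) = -4020
  p(3) = -402.

-402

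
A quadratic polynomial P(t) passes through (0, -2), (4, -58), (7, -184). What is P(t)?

Using the Lagrange interpolation formula with nodes 0, 4, 7:
  L_0(t) = (t - 4)(t - 7) / 28
  L_1(t) = t(t - 7) / -12
  L_2(t) = t(t - 4) / 21
Then P(t) = -2·L_0(t) - 58·L_1(t) - 184·L_2(t).
Expanding and collecting terms gives P(t) = -4t² + 2t - 2.
Check: P(4) = -58. ✓

P(t) = -4t^2 + 2t - 2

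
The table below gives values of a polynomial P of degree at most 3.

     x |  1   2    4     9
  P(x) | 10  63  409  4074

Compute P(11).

7290

Using the Lagrange interpolation formula with nodes 1, 2, 4, 9:
  L_0(x) = (x - 2)(x - 4)(x - 9) / -24
  L_1(x) = (x - 1)(x - 4)(x - 9) / 14
  L_2(x) = (x - 1)(x - 2)(x - 9) / -30
  L_3(x) = (x - 1)(x - 2)(x - 4) / 280
Then P(x) = 10·L_0(x) + 63·L_1(x) + 409·L_2(x) + 4074·L_3(x).
Expanding and collecting terms gives P(x) = 5x³ + 5x² + 3x - 3.
Evaluating at x = 11: P(11) = 7290.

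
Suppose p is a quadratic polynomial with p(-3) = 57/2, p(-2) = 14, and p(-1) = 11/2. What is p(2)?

16

Write p(t) = at^2 + bt + c. Substituting each data point gives a linear system:
  9a - 3b + c = 57/2
  4a - 2b + c = 14
  a - b + c = 11/2
Solving the system yields a = 3, b = 1/2, c = 3.
So p(t) = 3t^2 + (1/2)t + 3.
Then p(2) = 16.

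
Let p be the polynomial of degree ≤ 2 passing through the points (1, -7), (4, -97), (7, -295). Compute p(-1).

Forward differences of the values at t = 1, 4, 7:
  p  : -7  -97  -295
  Δ  : -90  -198
  Δ^2: -108
The second differences are constant, confirming degree 2.
Interpolating (Newton forward form) and evaluating at t = -1 gives p(-1) = -7.

-7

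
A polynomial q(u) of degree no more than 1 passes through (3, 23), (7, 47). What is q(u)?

q(u) = 6u + 5

Write q(u) = au + b. Substituting each data point gives a linear system:
  3a + b = 23
  7a + b = 47
Solving the system yields a = 6, b = 5.
So q(u) = 6u + 5.
Check: q(7) = 47. ✓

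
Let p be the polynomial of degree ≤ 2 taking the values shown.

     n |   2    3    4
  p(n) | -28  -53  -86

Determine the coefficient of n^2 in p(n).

Write p(n) = an^2 + bn + c. Substituting each data point gives a linear system:
  4a + 2b + c = -28
  9a + 3b + c = -53
  16a + 4b + c = -86
Solving the system yields a = -4, b = -5, c = -2.
So p(n) = -4n^2 - 5n - 2.
The leading coefficient is -4.

-4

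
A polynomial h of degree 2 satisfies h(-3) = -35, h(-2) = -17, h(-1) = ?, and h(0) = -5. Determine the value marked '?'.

On equispaced nodes a degree-2 polynomial has vanishing third forward difference, so
  - h(-3) + 3·h(-2) - 3·h(-1) + h(0) = 0.
Substituting the known values and solving for h(-1):
  -3·h(-1) = 21
  h(-1) = -7.

-7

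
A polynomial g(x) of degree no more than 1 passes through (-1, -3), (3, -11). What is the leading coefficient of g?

-2

Write g(x) = ax + b. Substituting each data point gives a linear system:
  -a + b = -3
  3a + b = -11
Solving the system yields a = -2, b = -5.
So g(x) = -2x - 5.
The leading coefficient is -2.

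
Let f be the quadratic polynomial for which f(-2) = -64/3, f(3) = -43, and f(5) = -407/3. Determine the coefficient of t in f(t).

Write f(t) = at^2 + bt + c. Substituting each data point gives a linear system:
  4a - 2b + c = -64/3
  9a + 3b + c = -43
  25a + 5b + c = -407/3
Solving the system yields a = -6, b = 5/3, c = 6.
So f(t) = -6t² + (5/3)t + 6.
The coefficient of t is 5/3.

5/3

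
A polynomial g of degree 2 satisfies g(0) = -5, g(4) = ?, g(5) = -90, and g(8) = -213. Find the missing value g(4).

-61

The 3 known points determine the degree-2 polynomial uniquely.
Write g(x) = ax^2 + bx + c. Substituting each data point gives a linear system:
  c = -5
  25a + 5b + c = -90
  64a + 8b + c = -213
Solving the system yields a = -3, b = -2, c = -5.
So g(x) = -3x^2 - 2x - 5.
Then g(4) = -61.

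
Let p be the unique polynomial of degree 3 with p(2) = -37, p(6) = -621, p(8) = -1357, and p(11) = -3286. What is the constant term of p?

Write p(s) = as^3 + bs^2 + cs + d. Substituting each data point gives a linear system:
  8a + 4b + 2c + d = -37
  216a + 36b + 6c + d = -621
  512a + 64b + 8c + d = -1357
  1331a + 121b + 11c + d = -3286
Solving the system yields a = -2, b = -5, c = -2, d = 3.
So p(s) = -2s³ - 5s² - 2s + 3.
The constant term is 3.

3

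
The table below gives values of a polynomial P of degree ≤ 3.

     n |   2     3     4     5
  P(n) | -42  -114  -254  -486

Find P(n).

Using the Lagrange interpolation formula with nodes 2, 3, 4, 5:
  L_0(n) = (n - 3)(n - 4)(n - 5) / -6
  L_1(n) = (n - 2)(n - 4)(n - 5) / 2
  L_2(n) = (n - 2)(n - 3)(n - 5) / -2
  L_3(n) = (n - 2)(n - 3)(n - 4) / 6
Then P(n) = -42·L_0(n) - 114·L_1(n) - 254·L_2(n) - 486·L_3(n).
Expanding and collecting terms gives P(n) = -4n^3 + 2n^2 - 6n - 6.
Check: P(2) = -42. ✓

P(n) = -4n^3 + 2n^2 - 6n - 6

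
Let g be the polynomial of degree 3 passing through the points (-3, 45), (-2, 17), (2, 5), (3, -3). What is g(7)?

-235

Write g(t) = at^3 + bt^2 + ct + d. Substituting each data point gives a linear system:
  -27a + 9b - 3c + d = 45
  -8a + 4b - 2c + d = 17
  8a + 4b + 2c + d = 5
  27a + 9b + 3c + d = -3
Solving the system yields a = -1, b = 2, c = 1, d = 3.
So g(t) = -t³ + 2t² + t + 3.
Then g(7) = -235.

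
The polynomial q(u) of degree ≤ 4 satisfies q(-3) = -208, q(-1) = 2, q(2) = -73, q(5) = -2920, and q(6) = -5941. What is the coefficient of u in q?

Write q(u) = au^4 + bu^3 + cu^2 + du + e. Substituting each data point gives a linear system:
  81a - 27b + 9c - 3d + e = -208
  a - b + c - d + e = 2
  16a + 8b + 4c + 2d + e = -73
  625a + 125b + 25c + 5d + e = -2920
  1296a + 216b + 36c + 6d + e = -5941
Solving the system yields a = -4, b = -4, c = 2, d = 5, e = 5.
So q(u) = -4u⁴ - 4u³ + 2u² + 5u + 5.
The coefficient of u is 5.

5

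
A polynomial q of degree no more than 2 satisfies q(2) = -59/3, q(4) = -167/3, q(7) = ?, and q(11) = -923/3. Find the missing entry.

The 3 known points determine the degree-2 polynomial uniquely.
Write q(s) = as^2 + bs + c. Substituting each data point gives a linear system:
  4a + 2b + c = -59/3
  16a + 4b + c = -167/3
  121a + 11b + c = -923/3
Solving the system yields a = -2, b = -6, c = 1/3.
So q(s) = -2s² - 6s + 1/3.
Then q(7) = -419/3.

-419/3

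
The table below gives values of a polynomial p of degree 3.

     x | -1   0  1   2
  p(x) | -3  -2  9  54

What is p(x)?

Write p(x) = ax^3 + bx^2 + cx + d. Substituting each data point gives a linear system:
  -a + b - c + d = -3
  d = -2
  a + b + c + d = 9
  8a + 4b + 2c + d = 54
Solving the system yields a = 4, b = 5, c = 2, d = -2.
So p(x) = 4x³ + 5x² + 2x - 2.
Check: p(1) = 9. ✓

p(x) = 4x^3 + 5x^2 + 2x - 2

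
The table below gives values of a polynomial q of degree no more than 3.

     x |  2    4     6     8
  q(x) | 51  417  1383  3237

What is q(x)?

q(x) = 6x^3 + 3x^2 - 3x - 3

Write q(x) = ax^3 + bx^2 + cx + d. Substituting each data point gives a linear system:
  8a + 4b + 2c + d = 51
  64a + 16b + 4c + d = 417
  216a + 36b + 6c + d = 1383
  512a + 64b + 8c + d = 3237
Solving the system yields a = 6, b = 3, c = -3, d = -3.
So q(x) = 6x^3 + 3x^2 - 3x - 3.
Check: q(4) = 417. ✓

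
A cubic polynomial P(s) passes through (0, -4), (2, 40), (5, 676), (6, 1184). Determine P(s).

Write P(s) = as^3 + bs^2 + cs + d. Substituting each data point gives a linear system:
  d = -4
  8a + 4b + 2c + d = 40
  125a + 25b + 5c + d = 676
  216a + 36b + 6c + d = 1184
Solving the system yields a = 6, b = -4, c = 6, d = -4.
So P(s) = 6s³ - 4s² + 6s - 4.
Check: P(2) = 40. ✓

P(s) = 6s^3 - 4s^2 + 6s - 4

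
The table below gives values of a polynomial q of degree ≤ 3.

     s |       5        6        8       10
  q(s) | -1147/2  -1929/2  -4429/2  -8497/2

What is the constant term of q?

3/2

Write q(s) = as^3 + bs^2 + cs + d. Substituting each data point gives a linear system:
  125a + 25b + 5c + d = -1147/2
  216a + 36b + 6c + d = -1929/2
  512a + 64b + 8c + d = -4429/2
  1000a + 100b + 10c + d = -8497/2
Solving the system yields a = -4, b = -2, c = -5, d = 3/2.
So q(s) = -4s^3 - 2s^2 - 5s + 3/2.
The constant term is 3/2.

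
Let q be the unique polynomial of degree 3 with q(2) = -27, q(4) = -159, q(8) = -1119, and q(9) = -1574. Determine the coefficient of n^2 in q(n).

Write q(n) = an^3 + bn^2 + cn + d. Substituting each data point gives a linear system:
  8a + 4b + 2c + d = -27
  64a + 16b + 4c + d = -159
  512a + 64b + 8c + d = -1119
  729a + 81b + 9c + d = -1574
Solving the system yields a = -2, b = -1, c = -4, d = 1.
So q(n) = -2n^3 - n^2 - 4n + 1.
The coefficient of n^2 is -1.

-1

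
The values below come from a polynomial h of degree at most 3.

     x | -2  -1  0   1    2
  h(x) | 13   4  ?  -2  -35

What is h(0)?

The 4 known points determine the degree-3 polynomial uniquely.
Write h(x) = ax^3 + bx^2 + cx + d. Substituting each data point gives a linear system:
  -8a + 4b - 2c + d = 13
  -a + b - c + d = 4
  a + b + c + d = -2
  8a + 4b + 2c + d = -35
Solving the system yields a = -3, b = -4, c = 0, d = 5.
So h(x) = -3x^3 - 4x^2 + 5.
Then h(0) = 5.

5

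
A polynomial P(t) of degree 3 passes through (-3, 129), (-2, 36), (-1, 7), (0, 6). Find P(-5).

651

Using the Lagrange interpolation formula with nodes -3, -2, -1, 0:
  L_0(t) = (t + 2)(t + 1)t / -6
  L_1(t) = (t + 3)(t + 1)t / 2
  L_2(t) = (t + 3)(t + 2)t / -2
  L_3(t) = (t + 3)(t + 2)(t + 1) / 6
Then P(t) = 129·L_0(t) + 36·L_1(t) + 7·L_2(t) + 6·L_3(t).
Expanding and collecting terms gives P(t) = -6t^3 - 4t^2 + t + 6.
Evaluating at t = -5: P(-5) = 651.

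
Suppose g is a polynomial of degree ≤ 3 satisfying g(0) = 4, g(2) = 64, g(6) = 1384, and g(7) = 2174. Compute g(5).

Write g(x) = ax^3 + bx^2 + cx + d. Substituting each data point gives a linear system:
  d = 4
  8a + 4b + 2c + d = 64
  216a + 36b + 6c + d = 1384
  343a + 49b + 7c + d = 2174
Solving the system yields a = 6, b = 2, c = 2, d = 4.
So g(x) = 6x³ + 2x² + 2x + 4.
Then g(5) = 814.

814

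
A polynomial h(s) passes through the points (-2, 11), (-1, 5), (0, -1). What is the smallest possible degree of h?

1

Forward differences of the values at s = -2, -1, 0:
  h  : 11  5  -1
  Δ  : -6  -6
  Δ^2: 0
The first differences are constant (-6) and nonzero, while all higher differences vanish, so the minimal degree is 1.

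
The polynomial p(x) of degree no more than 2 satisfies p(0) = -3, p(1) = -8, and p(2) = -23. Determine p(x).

p(x) = -5x^2 - 3

Write p(x) = ax^2 + bx + c. Substituting each data point gives a linear system:
  c = -3
  a + b + c = -8
  4a + 2b + c = -23
Solving the system yields a = -5, b = 0, c = -3.
So p(x) = -5x² - 3.
Check: p(0) = -3. ✓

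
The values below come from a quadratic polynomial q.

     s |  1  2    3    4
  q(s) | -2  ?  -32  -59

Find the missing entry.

-13

The 3 known points determine the degree-2 polynomial uniquely.
Write q(s) = as^2 + bs + c. Substituting each data point gives a linear system:
  a + b + c = -2
  9a + 3b + c = -32
  16a + 4b + c = -59
Solving the system yields a = -4, b = 1, c = 1.
So q(s) = -4s² + s + 1.
Then q(2) = -13.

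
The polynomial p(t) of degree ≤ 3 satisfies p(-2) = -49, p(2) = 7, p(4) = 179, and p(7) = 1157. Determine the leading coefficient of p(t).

4

Write p(t) = at^3 + bt^2 + ct + d. Substituting each data point gives a linear system:
  -8a + 4b - 2c + d = -49
  8a + 4b + 2c + d = 7
  64a + 16b + 4c + d = 179
  343a + 49b + 7c + d = 1157
Solving the system yields a = 4, b = -4, c = -2, d = -5.
So p(t) = 4t^3 - 4t^2 - 2t - 5.
The leading coefficient is 4.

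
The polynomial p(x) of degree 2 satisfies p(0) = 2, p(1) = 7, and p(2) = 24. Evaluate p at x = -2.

28

Using the Lagrange interpolation formula with nodes 0, 1, 2:
  L_0(x) = (x - 1)(x - 2) / 2
  L_1(x) = x(x - 2) / -1
  L_2(x) = x(x - 1) / 2
Then p(x) = 2·L_0(x) + 7·L_1(x) + 24·L_2(x).
Expanding and collecting terms gives p(x) = 6x² - x + 2.
Evaluating at x = -2: p(-2) = 28.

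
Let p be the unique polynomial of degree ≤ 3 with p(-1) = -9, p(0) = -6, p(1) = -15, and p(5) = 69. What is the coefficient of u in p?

-5

Write p(u) = au^3 + bu^2 + cu + d. Substituting each data point gives a linear system:
  -a + b - c + d = -9
  d = -6
  a + b + c + d = -15
  125a + 25b + 5c + d = 69
Solving the system yields a = 2, b = -6, c = -5, d = -6.
So p(u) = 2u^3 - 6u^2 - 5u - 6.
The coefficient of u is -5.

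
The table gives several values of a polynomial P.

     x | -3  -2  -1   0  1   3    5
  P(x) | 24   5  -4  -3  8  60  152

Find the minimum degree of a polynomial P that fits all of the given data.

2

Divided differences on the nodes -3, -2, -1, 0, 1, 3, 5:
  order 0: 24  5  -4  -3  8  60  152
  order 1: -19  -9  1  11  26  46
  order 2: 5  5  5  5  5
  order 3: 0  0  0  0
  order 4: 0  0  0
  order 5: 0  0
  order 6: 0
The order-2 divided differences are all 5 (nonzero) and every higher order vanishes, so the data lies on a polynomial of degree exactly 2.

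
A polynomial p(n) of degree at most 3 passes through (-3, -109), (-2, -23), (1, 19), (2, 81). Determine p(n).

Using the Lagrange interpolation formula with nodes -3, -2, 1, 2:
  L_0(n) = (n + 2)(n - 1)(n - 2) / -20
  L_1(n) = (n + 3)(n - 1)(n - 2) / 12
  L_2(n) = (n + 3)(n + 2)(n - 2) / -12
  L_3(n) = (n + 3)(n + 2)(n - 1) / 20
Then p(n) = -109·L_0(n) - 23·L_1(n) + 19·L_2(n) + 81·L_3(n).
Expanding and collecting terms gives p(n) = 6n^3 + 6n^2 + 2n + 5.
Check: p(-2) = -23. ✓

p(n) = 6n^3 + 6n^2 + 2n + 5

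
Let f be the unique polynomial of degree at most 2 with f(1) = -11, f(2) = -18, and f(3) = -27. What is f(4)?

-38

Write f(s) = as^2 + bs + c. Substituting each data point gives a linear system:
  a + b + c = -11
  4a + 2b + c = -18
  9a + 3b + c = -27
Solving the system yields a = -1, b = -4, c = -6.
So f(s) = -s^2 - 4s - 6.
Then f(4) = -38.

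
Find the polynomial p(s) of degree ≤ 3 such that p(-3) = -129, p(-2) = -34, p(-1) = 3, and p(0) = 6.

p(s) = 4s^3 - 5s^2 - 6s + 6

Using the Lagrange interpolation formula with nodes -3, -2, -1, 0:
  L_0(s) = (s + 2)(s + 1)s / -6
  L_1(s) = (s + 3)(s + 1)s / 2
  L_2(s) = (s + 3)(s + 2)s / -2
  L_3(s) = (s + 3)(s + 2)(s + 1) / 6
Then p(s) = -129·L_0(s) - 34·L_1(s) + 3·L_2(s) + 6·L_3(s).
Expanding and collecting terms gives p(s) = 4s^3 - 5s^2 - 6s + 6.
Check: p(-2) = -34. ✓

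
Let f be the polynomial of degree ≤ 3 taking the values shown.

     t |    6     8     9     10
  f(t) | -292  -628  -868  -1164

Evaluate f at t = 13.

-2448

Write f(t) = at^3 + bt^2 + ct + d. Substituting each data point gives a linear system:
  216a + 36b + 6c + d = -292
  512a + 64b + 8c + d = -628
  729a + 81b + 9c + d = -868
  1000a + 100b + 10c + d = -1164
Solving the system yields a = -1, b = -1, c = -6, d = -4.
So f(t) = -t³ - t² - 6t - 4.
Then f(13) = -2448.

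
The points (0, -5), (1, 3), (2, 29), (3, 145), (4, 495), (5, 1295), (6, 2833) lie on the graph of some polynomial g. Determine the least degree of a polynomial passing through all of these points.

4

Forward differences of the values at s = 0, 1, 2, 3, 4, 5, 6:
  g  : -5  3  29  145  495  1295  2833
  Δ  : 8  26  116  350  800  1538
  Δ^2: 18  90  234  450  738
  Δ^3: 72  144  216  288
  Δ^4: 72  72  72
  Δ^5: 0  0
  Δ^6: 0
The fourth differences are constant (72) and nonzero, while all higher differences vanish, so the minimal degree is 4.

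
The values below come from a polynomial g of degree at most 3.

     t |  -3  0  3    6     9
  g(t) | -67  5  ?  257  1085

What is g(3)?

5

On equispaced nodes a degree-3 polynomial has vanishing fourth forward difference, so
  g(-3) - 4·g(0) + 6·g(3) - 4·g(6) + g(9) = 0.
Substituting the known values and solving for g(3):
  6·g(3) = 30
  g(3) = 5.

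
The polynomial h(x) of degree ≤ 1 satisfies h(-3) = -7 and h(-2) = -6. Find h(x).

h(x) = x - 4

Write h(x) = ax + b. Substituting each data point gives a linear system:
  -3a + b = -7
  -2a + b = -6
Solving the system yields a = 1, b = -4.
So h(x) = x - 4.
Check: h(-2) = -6. ✓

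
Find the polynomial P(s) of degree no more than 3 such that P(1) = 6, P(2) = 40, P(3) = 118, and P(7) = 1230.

P(s) = 3s^3 + 4s^2 + s - 2

Using the Lagrange interpolation formula with nodes 1, 2, 3, 7:
  L_0(s) = (s - 2)(s - 3)(s - 7) / -12
  L_1(s) = (s - 1)(s - 3)(s - 7) / 5
  L_2(s) = (s - 1)(s - 2)(s - 7) / -8
  L_3(s) = (s - 1)(s - 2)(s - 3) / 120
Then P(s) = 6·L_0(s) + 40·L_1(s) + 118·L_2(s) + 1230·L_3(s).
Expanding and collecting terms gives P(s) = 3s^3 + 4s^2 + s - 2.
Check: P(7) = 1230. ✓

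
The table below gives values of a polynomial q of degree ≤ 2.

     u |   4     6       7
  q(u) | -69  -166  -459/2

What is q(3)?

Write q(u) = au^2 + bu + c. Substituting each data point gives a linear system:
  16a + 4b + c = -69
  36a + 6b + c = -166
  49a + 7b + c = -459/2
Solving the system yields a = -5, b = 3/2, c = 5.
So q(u) = -5u² + (3/2)u + 5.
Then q(3) = -71/2.

-71/2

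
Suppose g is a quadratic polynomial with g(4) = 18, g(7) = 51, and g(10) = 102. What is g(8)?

Write g(s) = as^2 + bs + c. Substituting each data point gives a linear system:
  16a + 4b + c = 18
  49a + 7b + c = 51
  100a + 10b + c = 102
Solving the system yields a = 1, b = 0, c = 2.
So g(s) = s^2 + 2.
Then g(8) = 66.

66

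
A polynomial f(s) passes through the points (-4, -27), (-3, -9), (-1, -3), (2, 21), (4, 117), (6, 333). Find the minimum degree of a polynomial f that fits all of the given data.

Divided differences on the nodes -4, -3, -1, 2, 4, 6:
  order 0: -27  -9  -3  21  117  333
  order 1: 18  3  8  48  108
  order 2: -5  1  8  15
  order 3: 1  1  1
  order 4: 0  0
  order 5: 0
The order-3 divided differences are all 1 (nonzero) and every higher order vanishes, so the data lies on a polynomial of degree exactly 3.

3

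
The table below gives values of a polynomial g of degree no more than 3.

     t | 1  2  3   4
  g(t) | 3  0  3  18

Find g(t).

g(t) = t^3 - 3t^2 - t + 6

Write g(t) = at^3 + bt^2 + ct + d. Substituting each data point gives a linear system:
  a + b + c + d = 3
  8a + 4b + 2c + d = 0
  27a + 9b + 3c + d = 3
  64a + 16b + 4c + d = 18
Solving the system yields a = 1, b = -3, c = -1, d = 6.
So g(t) = t³ - 3t² - t + 6.
Check: g(4) = 18. ✓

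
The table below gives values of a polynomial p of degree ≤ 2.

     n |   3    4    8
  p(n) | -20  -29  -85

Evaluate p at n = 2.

Using the Lagrange interpolation formula with nodes 3, 4, 8:
  L_0(n) = (n - 4)(n - 8) / 5
  L_1(n) = (n - 3)(n - 8) / -4
  L_2(n) = (n - 3)(n - 4) / 20
Then p(n) = -20·L_0(n) - 29·L_1(n) - 85·L_2(n).
Expanding and collecting terms gives p(n) = -n^2 - 2n - 5.
Evaluating at n = 2: p(2) = -13.

-13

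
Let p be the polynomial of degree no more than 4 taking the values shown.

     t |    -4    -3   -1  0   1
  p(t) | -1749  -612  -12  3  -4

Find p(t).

p(t) = -5t^4 + 6t^3 - 6t^2 - 2t + 3

Write p(t) = at^4 + bt^3 + ct^2 + dt + e. Substituting each data point gives a linear system:
  256a - 64b + 16c - 4d + e = -1749
  81a - 27b + 9c - 3d + e = -612
  a - b + c - d + e = -12
  e = 3
  a + b + c + d + e = -4
Solving the system yields a = -5, b = 6, c = -6, d = -2, e = 3.
So p(t) = -5t⁴ + 6t³ - 6t² - 2t + 3.
Check: p(0) = 3. ✓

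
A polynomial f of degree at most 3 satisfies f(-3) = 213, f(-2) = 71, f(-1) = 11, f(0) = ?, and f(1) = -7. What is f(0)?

The 4 known points determine the degree-3 polynomial uniquely.
Write f(u) = au^3 + bu^2 + cu + d. Substituting each data point gives a linear system:
  -27a + 9b - 3c + d = 213
  -8a + 4b - 2c + d = 71
  -a + b - c + d = 11
  a + b + c + d = -7
Solving the system yields a = -6, b = 5, c = -3, d = -3.
So f(u) = -6u^3 + 5u^2 - 3u - 3.
Then f(0) = -3.

-3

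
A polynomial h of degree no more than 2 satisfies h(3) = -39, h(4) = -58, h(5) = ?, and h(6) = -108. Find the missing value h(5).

On equispaced nodes a degree-2 polynomial has vanishing third forward difference, so
  - h(3) + 3·h(4) - 3·h(5) + h(6) = 0.
Substituting the known values and solving for h(5):
  -3·h(5) = 243
  h(5) = -81.

-81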